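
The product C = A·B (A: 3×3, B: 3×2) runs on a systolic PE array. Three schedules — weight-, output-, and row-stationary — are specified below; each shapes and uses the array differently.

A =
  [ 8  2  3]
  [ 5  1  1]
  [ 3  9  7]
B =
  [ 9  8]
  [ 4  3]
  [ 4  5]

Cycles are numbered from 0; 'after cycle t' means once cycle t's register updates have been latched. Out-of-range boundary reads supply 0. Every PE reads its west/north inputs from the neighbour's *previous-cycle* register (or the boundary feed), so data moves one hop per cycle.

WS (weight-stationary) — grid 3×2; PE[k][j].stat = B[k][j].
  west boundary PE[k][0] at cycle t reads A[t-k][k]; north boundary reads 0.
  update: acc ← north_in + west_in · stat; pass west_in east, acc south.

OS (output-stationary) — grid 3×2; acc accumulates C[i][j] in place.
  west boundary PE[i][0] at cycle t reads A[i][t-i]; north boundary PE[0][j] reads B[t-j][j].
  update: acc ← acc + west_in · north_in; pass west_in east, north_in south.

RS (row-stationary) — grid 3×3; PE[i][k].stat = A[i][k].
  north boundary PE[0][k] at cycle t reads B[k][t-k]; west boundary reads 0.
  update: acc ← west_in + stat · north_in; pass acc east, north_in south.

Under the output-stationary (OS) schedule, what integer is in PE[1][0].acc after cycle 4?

PE[1][0].acc = 53

Tracing OS — 3×2 array, target PE[1][0]:
  cycle 0: PE[0][0] → acc 72, east 8, south 9
  cycle 0: PE[1][0] → acc 0, east 0, south 0
  cycle 1: PE[0][0] → acc 80, east 2, south 4
  cycle 1: PE[1][0] → acc 45, east 5, south 9
  cycle 2: PE[0][0] → acc 92, east 3, south 4
  cycle 2: PE[1][0] → acc 49, east 1, south 4
  cycle 3: PE[0][0] → acc 92, east 0, south 0
  cycle 3: PE[1][0] → acc 53, east 1, south 4
  cycle 4: PE[0][0] → acc 92, east 0, south 0
  cycle 4: PE[1][0] → acc 53, east 0, south 0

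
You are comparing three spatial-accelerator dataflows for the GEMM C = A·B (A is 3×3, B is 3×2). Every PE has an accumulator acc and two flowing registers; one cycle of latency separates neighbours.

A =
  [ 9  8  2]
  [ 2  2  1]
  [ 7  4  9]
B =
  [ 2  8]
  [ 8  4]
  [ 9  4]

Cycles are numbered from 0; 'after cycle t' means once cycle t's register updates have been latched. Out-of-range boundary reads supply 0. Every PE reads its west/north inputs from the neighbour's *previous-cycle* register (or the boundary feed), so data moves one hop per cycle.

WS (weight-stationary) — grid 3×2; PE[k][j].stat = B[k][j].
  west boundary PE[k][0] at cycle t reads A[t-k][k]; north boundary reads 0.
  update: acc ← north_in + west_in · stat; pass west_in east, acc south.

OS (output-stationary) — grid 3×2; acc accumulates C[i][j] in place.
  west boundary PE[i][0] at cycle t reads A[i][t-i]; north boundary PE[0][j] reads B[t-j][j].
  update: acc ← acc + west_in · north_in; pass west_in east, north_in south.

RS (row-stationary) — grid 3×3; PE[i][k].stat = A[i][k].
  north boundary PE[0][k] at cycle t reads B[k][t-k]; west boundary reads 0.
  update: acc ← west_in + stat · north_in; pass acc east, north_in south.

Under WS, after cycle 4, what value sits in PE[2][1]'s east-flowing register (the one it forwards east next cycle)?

register = 1

WS (3×2). Following PE[2][1] plus its west/north inputs:
  [0] (1,1) acc=0 (h:0 v:0)
  [0] (2,0) acc=0 (h:0 v:0)
  [0] (2,1) acc=0 (h:0 v:0)
  [1] (1,1) acc=0 (h:0 v:0)
  [1] (2,0) acc=0 (h:0 v:0)
  [1] (2,1) acc=0 (h:0 v:0)
  [2] (1,1) acc=104 (h:8 v:104)
  [2] (2,0) acc=100 (h:2 v:100)
  [2] (2,1) acc=0 (h:0 v:0)
  [3] (1,1) acc=24 (h:2 v:24)
  [3] (2,0) acc=29 (h:1 v:29)
  [3] (2,1) acc=112 (h:2 v:112)
  [4] (1,1) acc=72 (h:4 v:72)
  [4] (2,0) acc=127 (h:9 v:127)
  [4] (2,1) acc=28 (h:1 v:28)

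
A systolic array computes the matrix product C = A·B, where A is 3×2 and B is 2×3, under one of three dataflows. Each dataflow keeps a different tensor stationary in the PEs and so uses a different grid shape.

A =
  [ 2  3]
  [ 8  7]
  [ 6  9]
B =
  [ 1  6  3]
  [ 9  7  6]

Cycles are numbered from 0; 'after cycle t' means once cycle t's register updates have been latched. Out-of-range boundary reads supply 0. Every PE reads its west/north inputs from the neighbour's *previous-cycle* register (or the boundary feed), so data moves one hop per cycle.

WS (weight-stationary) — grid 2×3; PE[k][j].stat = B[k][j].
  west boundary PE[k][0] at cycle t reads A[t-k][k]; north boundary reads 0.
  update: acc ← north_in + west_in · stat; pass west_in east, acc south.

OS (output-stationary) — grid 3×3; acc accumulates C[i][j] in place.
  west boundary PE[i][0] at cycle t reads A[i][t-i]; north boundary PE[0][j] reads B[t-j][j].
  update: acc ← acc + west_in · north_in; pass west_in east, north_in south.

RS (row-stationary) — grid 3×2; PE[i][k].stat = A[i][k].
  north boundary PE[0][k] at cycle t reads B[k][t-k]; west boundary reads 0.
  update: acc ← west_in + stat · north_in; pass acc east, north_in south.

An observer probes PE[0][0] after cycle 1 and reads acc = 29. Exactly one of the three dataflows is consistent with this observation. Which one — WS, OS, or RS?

dataflow = OS

WS [2×3] PE[0][0] across cycles:
  cycle 0: PE[0][0] → acc 2, east 2, south 2
  cycle 1: PE[0][0] → acc 8, east 8, south 8
OS [3×3] PE[0][0] across cycles:
  cycle 0: PE[0][0] → acc 2, east 2, south 1
  cycle 1: PE[0][0] → acc 29, east 3, south 9
RS [3×2] PE[0][0] across cycles:
  cycle 0: PE[0][0] → acc 2, east 2, south 1
  cycle 1: PE[0][0] → acc 12, east 12, south 6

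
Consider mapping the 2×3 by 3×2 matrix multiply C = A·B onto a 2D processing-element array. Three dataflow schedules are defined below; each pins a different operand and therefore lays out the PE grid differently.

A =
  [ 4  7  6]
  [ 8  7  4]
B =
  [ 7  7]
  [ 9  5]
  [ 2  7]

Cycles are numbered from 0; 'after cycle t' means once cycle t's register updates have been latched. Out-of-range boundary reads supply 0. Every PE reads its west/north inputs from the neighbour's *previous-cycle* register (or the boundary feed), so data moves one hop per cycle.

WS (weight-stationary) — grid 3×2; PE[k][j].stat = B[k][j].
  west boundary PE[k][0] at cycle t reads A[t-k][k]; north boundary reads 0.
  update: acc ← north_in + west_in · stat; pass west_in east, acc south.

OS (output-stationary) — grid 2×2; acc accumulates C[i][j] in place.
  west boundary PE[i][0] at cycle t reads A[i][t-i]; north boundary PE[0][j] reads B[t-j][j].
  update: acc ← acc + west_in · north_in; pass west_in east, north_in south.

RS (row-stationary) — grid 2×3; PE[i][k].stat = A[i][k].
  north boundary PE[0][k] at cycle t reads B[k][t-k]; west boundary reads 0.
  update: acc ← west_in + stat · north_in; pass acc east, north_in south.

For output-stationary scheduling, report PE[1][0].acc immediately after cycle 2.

OS (2×2). Following PE[1][0] plus its west/north inputs:
  t=0 PE[0][0]: acc=28 h=4 v=7
  t=0 PE[1][0]: acc=0 h=0 v=0
  t=1 PE[0][0]: acc=91 h=7 v=9
  t=1 PE[1][0]: acc=56 h=8 v=7
  t=2 PE[0][0]: acc=103 h=6 v=2
  t=2 PE[1][0]: acc=119 h=7 v=9

PE[1][0].acc = 119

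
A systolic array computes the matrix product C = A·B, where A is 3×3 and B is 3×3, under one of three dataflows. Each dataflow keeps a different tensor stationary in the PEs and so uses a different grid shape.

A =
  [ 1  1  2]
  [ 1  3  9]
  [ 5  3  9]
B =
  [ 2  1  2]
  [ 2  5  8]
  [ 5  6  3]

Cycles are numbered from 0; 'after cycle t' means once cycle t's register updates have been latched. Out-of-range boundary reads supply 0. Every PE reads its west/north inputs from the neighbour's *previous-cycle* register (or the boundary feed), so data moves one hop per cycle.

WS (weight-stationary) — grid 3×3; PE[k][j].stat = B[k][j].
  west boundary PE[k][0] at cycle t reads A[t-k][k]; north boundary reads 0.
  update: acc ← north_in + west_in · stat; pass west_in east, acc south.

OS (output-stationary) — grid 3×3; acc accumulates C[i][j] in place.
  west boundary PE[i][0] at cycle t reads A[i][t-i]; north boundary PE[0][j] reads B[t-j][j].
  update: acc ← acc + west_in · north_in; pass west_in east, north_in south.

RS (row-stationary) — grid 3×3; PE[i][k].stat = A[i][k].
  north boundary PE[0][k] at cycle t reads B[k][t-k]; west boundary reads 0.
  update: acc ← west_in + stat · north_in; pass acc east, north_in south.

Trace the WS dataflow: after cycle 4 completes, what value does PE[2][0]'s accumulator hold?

PE[2][0].acc = 61

WS (3×3). Following PE[2][0] plus its west/north inputs:
  t=0 PE[1][0]: acc=0 h=0 v=0
  t=0 PE[2][0]: acc=0 h=0 v=0
  t=1 PE[1][0]: acc=4 h=1 v=4
  t=1 PE[2][0]: acc=0 h=0 v=0
  t=2 PE[1][0]: acc=8 h=3 v=8
  t=2 PE[2][0]: acc=14 h=2 v=14
  t=3 PE[1][0]: acc=16 h=3 v=16
  t=3 PE[2][0]: acc=53 h=9 v=53
  t=4 PE[1][0]: acc=0 h=0 v=0
  t=4 PE[2][0]: acc=61 h=9 v=61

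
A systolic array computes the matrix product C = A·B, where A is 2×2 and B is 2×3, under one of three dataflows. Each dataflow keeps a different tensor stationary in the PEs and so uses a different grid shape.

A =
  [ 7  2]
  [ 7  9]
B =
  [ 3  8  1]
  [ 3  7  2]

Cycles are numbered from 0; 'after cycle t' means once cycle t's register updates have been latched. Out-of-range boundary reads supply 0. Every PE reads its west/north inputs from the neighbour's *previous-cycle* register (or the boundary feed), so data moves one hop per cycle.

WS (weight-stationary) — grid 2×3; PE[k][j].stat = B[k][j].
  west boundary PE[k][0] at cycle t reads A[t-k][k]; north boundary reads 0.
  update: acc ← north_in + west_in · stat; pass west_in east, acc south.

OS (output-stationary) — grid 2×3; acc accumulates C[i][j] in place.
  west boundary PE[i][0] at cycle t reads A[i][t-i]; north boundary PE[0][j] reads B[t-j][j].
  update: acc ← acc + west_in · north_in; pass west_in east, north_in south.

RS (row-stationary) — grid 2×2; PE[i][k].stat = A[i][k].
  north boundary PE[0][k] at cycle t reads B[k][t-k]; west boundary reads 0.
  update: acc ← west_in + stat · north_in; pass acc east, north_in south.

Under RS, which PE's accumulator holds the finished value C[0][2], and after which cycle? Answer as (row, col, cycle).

Under RS, C[0][2] lands at PE[0][1]:
  after 0 — PE[0][1] acc=0, pass-E 0, pass-S 0
  after 1 — PE[0][1] acc=27, pass-E 27, pass-S 3
  after 2 — PE[0][1] acc=70, pass-E 70, pass-S 7
  after 3 — PE[0][1] acc=11, pass-E 11, pass-S 2

(row, col, cycle) = (0, 1, 3)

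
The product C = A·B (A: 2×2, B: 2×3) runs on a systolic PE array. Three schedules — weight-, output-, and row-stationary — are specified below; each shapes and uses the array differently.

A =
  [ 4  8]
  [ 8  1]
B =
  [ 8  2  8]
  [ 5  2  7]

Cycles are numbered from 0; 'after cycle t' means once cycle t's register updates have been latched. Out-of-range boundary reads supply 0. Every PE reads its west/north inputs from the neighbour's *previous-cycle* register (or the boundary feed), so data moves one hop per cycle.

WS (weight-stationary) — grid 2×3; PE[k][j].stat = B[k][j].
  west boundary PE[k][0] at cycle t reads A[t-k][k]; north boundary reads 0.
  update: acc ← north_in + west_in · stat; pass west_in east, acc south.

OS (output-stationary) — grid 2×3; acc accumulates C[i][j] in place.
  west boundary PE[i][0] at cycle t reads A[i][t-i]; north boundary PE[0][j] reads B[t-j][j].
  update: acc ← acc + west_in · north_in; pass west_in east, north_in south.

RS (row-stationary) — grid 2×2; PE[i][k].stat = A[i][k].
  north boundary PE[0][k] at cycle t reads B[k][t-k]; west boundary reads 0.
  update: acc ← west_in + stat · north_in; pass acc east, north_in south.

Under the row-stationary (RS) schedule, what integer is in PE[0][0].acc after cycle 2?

PE[0][0].acc = 32

RS 2×2: PE[0][0] cycle-by-cycle (with neighbour feeds):
  step 0 · PE0,0: acc=32; fwd→32 fwd↓8
  step 1 · PE0,0: acc=8; fwd→8 fwd↓2
  step 2 · PE0,0: acc=32; fwd→32 fwd↓8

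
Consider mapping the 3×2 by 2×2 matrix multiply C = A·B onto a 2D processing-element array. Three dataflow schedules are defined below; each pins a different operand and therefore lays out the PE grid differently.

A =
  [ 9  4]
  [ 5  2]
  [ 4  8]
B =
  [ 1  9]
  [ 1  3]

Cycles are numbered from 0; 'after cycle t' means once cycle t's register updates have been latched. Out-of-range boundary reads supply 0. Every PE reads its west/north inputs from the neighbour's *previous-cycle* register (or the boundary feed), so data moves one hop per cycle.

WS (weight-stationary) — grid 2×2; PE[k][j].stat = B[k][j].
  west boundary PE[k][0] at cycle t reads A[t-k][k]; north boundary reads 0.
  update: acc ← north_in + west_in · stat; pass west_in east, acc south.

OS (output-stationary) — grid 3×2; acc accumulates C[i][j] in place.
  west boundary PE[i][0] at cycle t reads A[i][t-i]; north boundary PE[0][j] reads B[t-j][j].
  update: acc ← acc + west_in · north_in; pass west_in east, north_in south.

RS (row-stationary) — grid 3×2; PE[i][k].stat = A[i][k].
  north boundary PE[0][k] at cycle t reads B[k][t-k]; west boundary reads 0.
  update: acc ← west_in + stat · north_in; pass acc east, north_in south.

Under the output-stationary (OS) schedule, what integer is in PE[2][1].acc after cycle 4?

PE[2][1].acc = 60

OS on a 3×2 grid — tracing PE[2][1] and its feeders:
  [0] (1,1) acc=0 (h:0 v:0)
  [0] (2,0) acc=0 (h:0 v:0)
  [0] (2,1) acc=0 (h:0 v:0)
  [1] (1,1) acc=0 (h:0 v:0)
  [1] (2,0) acc=0 (h:0 v:0)
  [1] (2,1) acc=0 (h:0 v:0)
  [2] (1,1) acc=45 (h:5 v:9)
  [2] (2,0) acc=4 (h:4 v:1)
  [2] (2,1) acc=0 (h:0 v:0)
  [3] (1,1) acc=51 (h:2 v:3)
  [3] (2,0) acc=12 (h:8 v:1)
  [3] (2,1) acc=36 (h:4 v:9)
  [4] (1,1) acc=51 (h:0 v:0)
  [4] (2,0) acc=12 (h:0 v:0)
  [4] (2,1) acc=60 (h:8 v:3)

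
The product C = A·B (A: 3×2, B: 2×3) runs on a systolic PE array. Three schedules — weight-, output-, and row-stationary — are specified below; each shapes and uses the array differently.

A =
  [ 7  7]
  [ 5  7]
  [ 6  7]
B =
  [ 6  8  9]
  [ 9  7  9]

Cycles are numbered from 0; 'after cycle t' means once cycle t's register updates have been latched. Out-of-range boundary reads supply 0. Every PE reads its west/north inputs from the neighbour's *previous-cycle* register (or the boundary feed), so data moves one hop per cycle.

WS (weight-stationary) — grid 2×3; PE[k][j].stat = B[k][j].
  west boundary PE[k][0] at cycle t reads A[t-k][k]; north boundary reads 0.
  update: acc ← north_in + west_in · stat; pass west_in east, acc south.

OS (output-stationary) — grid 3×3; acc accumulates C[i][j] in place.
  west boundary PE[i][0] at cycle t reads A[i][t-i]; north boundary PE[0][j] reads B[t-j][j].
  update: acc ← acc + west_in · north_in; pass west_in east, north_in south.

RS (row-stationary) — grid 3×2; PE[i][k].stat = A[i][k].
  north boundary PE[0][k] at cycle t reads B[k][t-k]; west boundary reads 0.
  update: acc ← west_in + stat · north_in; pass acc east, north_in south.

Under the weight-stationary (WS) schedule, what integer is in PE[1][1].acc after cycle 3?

WS 2×3: PE[1][1] cycle-by-cycle (with neighbour feeds):
  cycle 0: PE[0][1] → acc 0, east 0, south 0
  cycle 0: PE[1][0] → acc 0, east 0, south 0
  cycle 0: PE[1][1] → acc 0, east 0, south 0
  cycle 1: PE[0][1] → acc 56, east 7, south 56
  cycle 1: PE[1][0] → acc 105, east 7, south 105
  cycle 1: PE[1][1] → acc 0, east 0, south 0
  cycle 2: PE[0][1] → acc 40, east 5, south 40
  cycle 2: PE[1][0] → acc 93, east 7, south 93
  cycle 2: PE[1][1] → acc 105, east 7, south 105
  cycle 3: PE[0][1] → acc 48, east 6, south 48
  cycle 3: PE[1][0] → acc 99, east 7, south 99
  cycle 3: PE[1][1] → acc 89, east 7, south 89

PE[1][1].acc = 89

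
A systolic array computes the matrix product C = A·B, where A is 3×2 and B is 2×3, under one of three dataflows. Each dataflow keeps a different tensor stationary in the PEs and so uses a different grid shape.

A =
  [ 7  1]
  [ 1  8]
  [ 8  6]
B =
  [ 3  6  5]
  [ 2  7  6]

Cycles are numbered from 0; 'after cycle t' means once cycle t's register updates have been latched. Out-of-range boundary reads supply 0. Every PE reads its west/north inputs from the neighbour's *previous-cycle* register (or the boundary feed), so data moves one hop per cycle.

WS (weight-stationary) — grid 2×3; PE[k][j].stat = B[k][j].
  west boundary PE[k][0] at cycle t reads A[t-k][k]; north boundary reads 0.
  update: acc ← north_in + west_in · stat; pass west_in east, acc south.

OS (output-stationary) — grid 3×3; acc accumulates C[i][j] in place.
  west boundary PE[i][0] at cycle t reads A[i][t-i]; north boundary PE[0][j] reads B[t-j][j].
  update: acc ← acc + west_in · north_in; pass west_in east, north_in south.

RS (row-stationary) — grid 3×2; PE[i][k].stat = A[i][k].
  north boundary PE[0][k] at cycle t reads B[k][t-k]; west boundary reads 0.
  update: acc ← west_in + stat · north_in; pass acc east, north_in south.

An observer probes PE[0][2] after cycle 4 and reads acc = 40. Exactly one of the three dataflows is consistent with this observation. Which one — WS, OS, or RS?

WS (2×3 grid), PE[0][2]:
  t=0 PE[0][2]: acc=0 h=0 v=0
  t=1 PE[0][2]: acc=0 h=0 v=0
  t=2 PE[0][2]: acc=35 h=7 v=35
  t=3 PE[0][2]: acc=5 h=1 v=5
  t=4 PE[0][2]: acc=40 h=8 v=40
OS (3×3 grid), PE[0][2]:
  t=0 PE[0][2]: acc=0 h=0 v=0
  t=1 PE[0][2]: acc=0 h=0 v=0
  t=2 PE[0][2]: acc=35 h=7 v=5
  t=3 PE[0][2]: acc=41 h=1 v=6
  t=4 PE[0][2]: acc=41 h=0 v=0
— RS: 3×2 array has no PE[0][2].

dataflow = WS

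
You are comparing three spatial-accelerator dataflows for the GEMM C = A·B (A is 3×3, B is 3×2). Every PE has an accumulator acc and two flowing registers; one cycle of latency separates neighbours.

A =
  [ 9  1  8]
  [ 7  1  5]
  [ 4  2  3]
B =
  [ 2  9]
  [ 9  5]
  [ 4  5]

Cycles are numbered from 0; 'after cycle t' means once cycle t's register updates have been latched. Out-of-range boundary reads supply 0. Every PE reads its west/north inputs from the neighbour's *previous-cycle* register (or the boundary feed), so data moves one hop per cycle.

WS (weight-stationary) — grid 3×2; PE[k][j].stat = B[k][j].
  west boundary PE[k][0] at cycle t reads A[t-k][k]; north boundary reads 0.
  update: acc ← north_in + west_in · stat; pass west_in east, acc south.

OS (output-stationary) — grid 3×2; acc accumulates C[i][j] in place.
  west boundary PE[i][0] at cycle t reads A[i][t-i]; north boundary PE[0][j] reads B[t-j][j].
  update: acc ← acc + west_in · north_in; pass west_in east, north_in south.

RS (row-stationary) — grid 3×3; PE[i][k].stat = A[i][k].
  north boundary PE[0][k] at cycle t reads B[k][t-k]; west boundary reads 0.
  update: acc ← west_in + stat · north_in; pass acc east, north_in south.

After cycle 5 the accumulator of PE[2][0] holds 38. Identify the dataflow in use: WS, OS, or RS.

dataflow = OS

Under WS (3×2), PE[2][0]:
  0: (2,0).acc=0  regs=<0,0>
  1: (2,0).acc=0  regs=<0,0>
  2: (2,0).acc=59  regs=<8,59>
  3: (2,0).acc=43  regs=<5,43>
  4: (2,0).acc=38  regs=<3,38>
  5: (2,0).acc=0  regs=<0,0>
Under OS (3×2), PE[2][0]:
  0: (2,0).acc=0  regs=<0,0>
  1: (2,0).acc=0  regs=<0,0>
  2: (2,0).acc=8  regs=<4,2>
  3: (2,0).acc=26  regs=<2,9>
  4: (2,0).acc=38  regs=<3,4>
  5: (2,0).acc=38  regs=<0,0>
Under RS (3×3), PE[2][0]:
  0: (2,0).acc=0  regs=<0,0>
  1: (2,0).acc=0  regs=<0,0>
  2: (2,0).acc=8  regs=<8,2>
  3: (2,0).acc=36  regs=<36,9>
  4: (2,0).acc=0  regs=<0,0>
  5: (2,0).acc=0  regs=<0,0>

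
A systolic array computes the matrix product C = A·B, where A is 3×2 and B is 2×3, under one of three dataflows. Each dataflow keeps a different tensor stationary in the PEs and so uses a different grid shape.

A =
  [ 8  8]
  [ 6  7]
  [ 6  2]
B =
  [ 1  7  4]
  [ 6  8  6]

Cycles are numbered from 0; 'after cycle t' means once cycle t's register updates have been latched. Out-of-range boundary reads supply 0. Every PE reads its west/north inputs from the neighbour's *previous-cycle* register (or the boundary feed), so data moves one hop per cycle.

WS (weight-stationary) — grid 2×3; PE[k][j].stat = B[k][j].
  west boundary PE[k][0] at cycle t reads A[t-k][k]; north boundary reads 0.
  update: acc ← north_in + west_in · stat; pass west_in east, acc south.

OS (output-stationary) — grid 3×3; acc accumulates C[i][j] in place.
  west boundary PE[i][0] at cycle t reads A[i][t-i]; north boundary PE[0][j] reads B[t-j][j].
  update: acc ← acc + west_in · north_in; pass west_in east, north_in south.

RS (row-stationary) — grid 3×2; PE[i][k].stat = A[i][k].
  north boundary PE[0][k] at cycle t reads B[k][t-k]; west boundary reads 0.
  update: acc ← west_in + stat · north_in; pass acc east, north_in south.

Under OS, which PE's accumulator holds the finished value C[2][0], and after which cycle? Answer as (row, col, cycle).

OS — PE[2][0] is where C[2][0] collects:
  cycle 0: PE[2][0] → acc 0, east 0, south 0
  cycle 1: PE[2][0] → acc 0, east 0, south 0
  cycle 2: PE[2][0] → acc 6, east 6, south 1
  cycle 3: PE[2][0] → acc 18, east 2, south 6

(row, col, cycle) = (2, 0, 3)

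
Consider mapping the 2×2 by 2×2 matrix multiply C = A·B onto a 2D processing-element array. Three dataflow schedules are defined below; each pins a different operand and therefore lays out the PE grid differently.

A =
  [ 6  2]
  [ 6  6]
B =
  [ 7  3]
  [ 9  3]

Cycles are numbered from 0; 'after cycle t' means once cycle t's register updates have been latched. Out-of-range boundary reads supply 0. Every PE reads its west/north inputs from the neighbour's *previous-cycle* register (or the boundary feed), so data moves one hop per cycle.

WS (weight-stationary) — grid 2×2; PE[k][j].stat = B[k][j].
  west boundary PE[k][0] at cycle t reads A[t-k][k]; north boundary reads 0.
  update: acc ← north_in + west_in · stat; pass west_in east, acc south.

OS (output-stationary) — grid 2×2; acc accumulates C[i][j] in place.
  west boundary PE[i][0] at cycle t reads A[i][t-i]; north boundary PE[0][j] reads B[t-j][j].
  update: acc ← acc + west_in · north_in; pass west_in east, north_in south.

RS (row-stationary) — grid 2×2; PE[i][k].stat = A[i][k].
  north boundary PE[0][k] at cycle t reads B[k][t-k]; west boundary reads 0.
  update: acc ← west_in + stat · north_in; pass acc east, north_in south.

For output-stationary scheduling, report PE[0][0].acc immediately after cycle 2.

OS 2×2: PE[0][0] cycle-by-cycle (with neighbour feeds):
  c0 r0c0: 42 / 6 / 7
  c1 r0c0: 60 / 2 / 9
  c2 r0c0: 60 / 0 / 0

PE[0][0].acc = 60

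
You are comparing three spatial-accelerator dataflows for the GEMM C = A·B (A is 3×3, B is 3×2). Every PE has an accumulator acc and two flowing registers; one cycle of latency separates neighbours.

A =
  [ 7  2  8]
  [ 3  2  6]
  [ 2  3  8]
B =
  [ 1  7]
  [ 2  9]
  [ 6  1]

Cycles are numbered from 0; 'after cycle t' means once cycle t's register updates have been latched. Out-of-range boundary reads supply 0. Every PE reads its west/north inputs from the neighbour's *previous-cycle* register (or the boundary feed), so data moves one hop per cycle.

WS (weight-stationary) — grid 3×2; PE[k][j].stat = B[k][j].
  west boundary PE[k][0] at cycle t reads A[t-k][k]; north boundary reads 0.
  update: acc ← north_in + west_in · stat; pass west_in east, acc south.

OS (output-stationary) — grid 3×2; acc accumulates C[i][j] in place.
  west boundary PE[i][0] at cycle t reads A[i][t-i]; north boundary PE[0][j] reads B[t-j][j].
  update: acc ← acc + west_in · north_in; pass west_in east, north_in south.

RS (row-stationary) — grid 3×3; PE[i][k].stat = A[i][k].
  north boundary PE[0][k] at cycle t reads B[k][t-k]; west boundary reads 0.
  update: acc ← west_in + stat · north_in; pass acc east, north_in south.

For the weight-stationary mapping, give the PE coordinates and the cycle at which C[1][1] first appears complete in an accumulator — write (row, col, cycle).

(row, col, cycle) = (2, 1, 4)

Under WS, C[1][1] lands at PE[2][1]:
  c0 r2c1: 0 / 0 / 0
  c1 r2c1: 0 / 0 / 0
  c2 r2c1: 0 / 0 / 0
  c3 r2c1: 75 / 8 / 75
  c4 r2c1: 45 / 6 / 45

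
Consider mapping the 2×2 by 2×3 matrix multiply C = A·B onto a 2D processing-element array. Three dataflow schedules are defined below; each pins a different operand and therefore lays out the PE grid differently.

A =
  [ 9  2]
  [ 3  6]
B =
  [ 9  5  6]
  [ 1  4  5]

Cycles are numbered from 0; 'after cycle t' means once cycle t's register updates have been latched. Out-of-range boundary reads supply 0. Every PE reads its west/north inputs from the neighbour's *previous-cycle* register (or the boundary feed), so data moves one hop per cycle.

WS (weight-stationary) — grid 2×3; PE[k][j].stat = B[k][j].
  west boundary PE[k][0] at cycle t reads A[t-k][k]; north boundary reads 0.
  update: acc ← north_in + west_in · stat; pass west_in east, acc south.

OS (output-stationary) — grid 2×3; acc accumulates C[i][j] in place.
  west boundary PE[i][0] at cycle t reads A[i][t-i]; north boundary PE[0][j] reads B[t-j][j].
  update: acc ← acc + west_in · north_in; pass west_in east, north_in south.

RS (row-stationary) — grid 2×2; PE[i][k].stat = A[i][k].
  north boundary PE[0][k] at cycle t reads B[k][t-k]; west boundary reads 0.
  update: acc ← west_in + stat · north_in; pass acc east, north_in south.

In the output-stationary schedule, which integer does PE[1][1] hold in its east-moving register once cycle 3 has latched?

register = 6

Tracing OS — 2×3 array, target PE[1][1]:
  [0] (0,1) acc=0 (h:0 v:0)
  [0] (1,0) acc=0 (h:0 v:0)
  [0] (1,1) acc=0 (h:0 v:0)
  [1] (0,1) acc=45 (h:9 v:5)
  [1] (1,0) acc=27 (h:3 v:9)
  [1] (1,1) acc=0 (h:0 v:0)
  [2] (0,1) acc=53 (h:2 v:4)
  [2] (1,0) acc=33 (h:6 v:1)
  [2] (1,1) acc=15 (h:3 v:5)
  [3] (0,1) acc=53 (h:0 v:0)
  [3] (1,0) acc=33 (h:0 v:0)
  [3] (1,1) acc=39 (h:6 v:4)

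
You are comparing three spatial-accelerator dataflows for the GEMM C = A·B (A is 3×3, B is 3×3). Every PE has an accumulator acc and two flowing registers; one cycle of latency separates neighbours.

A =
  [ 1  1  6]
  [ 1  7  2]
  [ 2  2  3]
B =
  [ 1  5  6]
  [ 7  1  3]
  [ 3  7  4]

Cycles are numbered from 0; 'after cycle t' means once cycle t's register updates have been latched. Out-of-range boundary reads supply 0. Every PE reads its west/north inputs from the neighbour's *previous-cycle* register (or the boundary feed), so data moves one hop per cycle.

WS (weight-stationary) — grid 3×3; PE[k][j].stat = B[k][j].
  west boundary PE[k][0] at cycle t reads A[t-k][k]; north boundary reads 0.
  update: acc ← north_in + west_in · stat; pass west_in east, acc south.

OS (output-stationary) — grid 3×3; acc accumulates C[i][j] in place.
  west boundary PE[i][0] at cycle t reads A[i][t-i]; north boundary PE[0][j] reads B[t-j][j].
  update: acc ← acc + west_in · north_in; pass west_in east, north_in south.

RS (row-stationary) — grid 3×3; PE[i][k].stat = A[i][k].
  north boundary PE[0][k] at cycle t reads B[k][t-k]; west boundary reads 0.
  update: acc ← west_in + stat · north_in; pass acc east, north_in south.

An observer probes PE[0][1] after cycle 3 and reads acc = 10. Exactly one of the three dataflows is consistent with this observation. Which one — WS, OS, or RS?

dataflow = WS

WS [3×3] PE[0][1] across cycles:
  0: (0,1).acc=0  regs=<0,0>
  1: (0,1).acc=5  regs=<1,5>
  2: (0,1).acc=5  regs=<1,5>
  3: (0,1).acc=10  regs=<2,10>
OS [3×3] PE[0][1] across cycles:
  0: (0,1).acc=0  regs=<0,0>
  1: (0,1).acc=5  regs=<1,5>
  2: (0,1).acc=6  regs=<1,1>
  3: (0,1).acc=48  regs=<6,7>
RS [3×3] PE[0][1] across cycles:
  0: (0,1).acc=0  regs=<0,0>
  1: (0,1).acc=8  regs=<8,7>
  2: (0,1).acc=6  regs=<6,1>
  3: (0,1).acc=9  regs=<9,3>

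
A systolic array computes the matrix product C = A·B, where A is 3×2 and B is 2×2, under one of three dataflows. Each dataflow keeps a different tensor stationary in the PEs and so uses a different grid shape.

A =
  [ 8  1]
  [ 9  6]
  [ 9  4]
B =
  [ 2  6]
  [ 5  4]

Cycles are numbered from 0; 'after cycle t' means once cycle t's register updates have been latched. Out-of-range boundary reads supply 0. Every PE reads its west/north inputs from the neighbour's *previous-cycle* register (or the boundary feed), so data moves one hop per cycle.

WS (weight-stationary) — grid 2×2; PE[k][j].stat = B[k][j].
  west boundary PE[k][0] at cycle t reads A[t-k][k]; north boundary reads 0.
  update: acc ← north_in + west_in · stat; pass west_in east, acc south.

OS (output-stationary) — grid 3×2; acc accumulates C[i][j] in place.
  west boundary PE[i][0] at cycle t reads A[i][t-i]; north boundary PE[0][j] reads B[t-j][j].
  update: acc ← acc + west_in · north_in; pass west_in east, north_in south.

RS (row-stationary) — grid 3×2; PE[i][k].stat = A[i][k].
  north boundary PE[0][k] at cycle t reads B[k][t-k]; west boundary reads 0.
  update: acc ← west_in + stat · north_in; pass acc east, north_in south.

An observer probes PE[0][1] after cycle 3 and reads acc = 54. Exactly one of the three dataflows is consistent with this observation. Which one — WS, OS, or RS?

WS [2×2] PE[0][1] across cycles:
  t=0 PE[0][1]: acc=0 h=0 v=0
  t=1 PE[0][1]: acc=48 h=8 v=48
  t=2 PE[0][1]: acc=54 h=9 v=54
  t=3 PE[0][1]: acc=54 h=9 v=54
OS [3×2] PE[0][1] across cycles:
  t=0 PE[0][1]: acc=0 h=0 v=0
  t=1 PE[0][1]: acc=48 h=8 v=6
  t=2 PE[0][1]: acc=52 h=1 v=4
  t=3 PE[0][1]: acc=52 h=0 v=0
RS [3×2] PE[0][1] across cycles:
  t=0 PE[0][1]: acc=0 h=0 v=0
  t=1 PE[0][1]: acc=21 h=21 v=5
  t=2 PE[0][1]: acc=52 h=52 v=4
  t=3 PE[0][1]: acc=0 h=0 v=0

dataflow = WS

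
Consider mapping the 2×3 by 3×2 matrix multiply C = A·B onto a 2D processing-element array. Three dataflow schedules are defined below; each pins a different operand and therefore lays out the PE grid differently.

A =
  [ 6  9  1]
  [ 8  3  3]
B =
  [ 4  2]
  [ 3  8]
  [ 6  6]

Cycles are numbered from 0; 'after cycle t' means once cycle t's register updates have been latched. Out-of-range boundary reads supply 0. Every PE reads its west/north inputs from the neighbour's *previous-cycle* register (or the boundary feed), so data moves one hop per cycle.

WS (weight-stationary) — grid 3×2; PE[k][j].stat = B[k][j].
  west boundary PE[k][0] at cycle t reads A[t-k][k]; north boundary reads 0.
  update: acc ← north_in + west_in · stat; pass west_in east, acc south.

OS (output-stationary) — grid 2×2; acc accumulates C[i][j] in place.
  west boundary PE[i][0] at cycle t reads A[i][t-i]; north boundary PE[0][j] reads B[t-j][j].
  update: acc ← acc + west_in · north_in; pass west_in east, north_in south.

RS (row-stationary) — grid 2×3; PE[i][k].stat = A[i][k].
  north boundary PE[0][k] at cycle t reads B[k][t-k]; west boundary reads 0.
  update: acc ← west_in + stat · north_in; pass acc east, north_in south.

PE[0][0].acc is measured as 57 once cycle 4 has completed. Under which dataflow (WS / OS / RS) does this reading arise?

dataflow = OS

WS (3×2 grid), PE[0][0]:
  t=0 PE[0][0]: acc=24 h=6 v=24
  t=1 PE[0][0]: acc=32 h=8 v=32
  t=2 PE[0][0]: acc=0 h=0 v=0
  t=3 PE[0][0]: acc=0 h=0 v=0
  t=4 PE[0][0]: acc=0 h=0 v=0
OS (2×2 grid), PE[0][0]:
  t=0 PE[0][0]: acc=24 h=6 v=4
  t=1 PE[0][0]: acc=51 h=9 v=3
  t=2 PE[0][0]: acc=57 h=1 v=6
  t=3 PE[0][0]: acc=57 h=0 v=0
  t=4 PE[0][0]: acc=57 h=0 v=0
RS (2×3 grid), PE[0][0]:
  t=0 PE[0][0]: acc=24 h=24 v=4
  t=1 PE[0][0]: acc=12 h=12 v=2
  t=2 PE[0][0]: acc=0 h=0 v=0
  t=3 PE[0][0]: acc=0 h=0 v=0
  t=4 PE[0][0]: acc=0 h=0 v=0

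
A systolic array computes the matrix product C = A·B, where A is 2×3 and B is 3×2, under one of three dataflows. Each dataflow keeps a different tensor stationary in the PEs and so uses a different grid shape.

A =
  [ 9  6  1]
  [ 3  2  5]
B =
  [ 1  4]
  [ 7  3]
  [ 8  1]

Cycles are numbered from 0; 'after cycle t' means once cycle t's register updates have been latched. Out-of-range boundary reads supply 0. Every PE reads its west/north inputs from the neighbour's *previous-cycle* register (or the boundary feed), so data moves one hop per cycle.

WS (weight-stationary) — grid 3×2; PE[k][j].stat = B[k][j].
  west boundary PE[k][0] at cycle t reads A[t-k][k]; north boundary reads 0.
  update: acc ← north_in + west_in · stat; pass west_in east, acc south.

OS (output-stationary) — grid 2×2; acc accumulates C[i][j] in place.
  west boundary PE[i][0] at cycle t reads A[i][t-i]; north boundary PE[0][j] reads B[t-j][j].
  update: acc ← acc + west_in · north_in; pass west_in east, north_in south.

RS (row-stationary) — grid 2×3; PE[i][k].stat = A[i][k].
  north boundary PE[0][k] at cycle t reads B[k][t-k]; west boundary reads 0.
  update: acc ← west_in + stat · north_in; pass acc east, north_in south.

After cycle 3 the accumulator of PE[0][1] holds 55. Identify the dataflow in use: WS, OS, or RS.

dataflow = OS

Under WS (3×2), PE[0][1]:
  c0 r0c1: 0 / 0 / 0
  c1 r0c1: 36 / 9 / 36
  c2 r0c1: 12 / 3 / 12
  c3 r0c1: 0 / 0 / 0
Under OS (2×2), PE[0][1]:
  c0 r0c1: 0 / 0 / 0
  c1 r0c1: 36 / 9 / 4
  c2 r0c1: 54 / 6 / 3
  c3 r0c1: 55 / 1 / 1
Under RS (2×3), PE[0][1]:
  c0 r0c1: 0 / 0 / 0
  c1 r0c1: 51 / 51 / 7
  c2 r0c1: 54 / 54 / 3
  c3 r0c1: 0 / 0 / 0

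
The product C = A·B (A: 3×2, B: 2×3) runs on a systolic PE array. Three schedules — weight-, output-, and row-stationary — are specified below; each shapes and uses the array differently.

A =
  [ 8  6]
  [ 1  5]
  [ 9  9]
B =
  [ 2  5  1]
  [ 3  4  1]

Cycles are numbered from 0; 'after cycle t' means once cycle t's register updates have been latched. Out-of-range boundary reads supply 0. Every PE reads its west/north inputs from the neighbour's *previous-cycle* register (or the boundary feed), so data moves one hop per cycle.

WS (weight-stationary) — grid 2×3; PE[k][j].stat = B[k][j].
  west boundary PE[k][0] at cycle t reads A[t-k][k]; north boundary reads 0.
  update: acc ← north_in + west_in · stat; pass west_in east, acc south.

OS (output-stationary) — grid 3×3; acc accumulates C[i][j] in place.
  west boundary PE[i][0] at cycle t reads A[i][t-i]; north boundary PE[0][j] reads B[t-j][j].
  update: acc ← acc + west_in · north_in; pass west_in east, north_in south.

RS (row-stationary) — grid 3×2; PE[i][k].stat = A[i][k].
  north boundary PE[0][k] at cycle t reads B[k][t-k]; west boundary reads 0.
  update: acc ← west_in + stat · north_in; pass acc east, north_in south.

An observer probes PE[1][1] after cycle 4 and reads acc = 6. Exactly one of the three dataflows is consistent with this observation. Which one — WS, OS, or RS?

dataflow = RS

WS (2×3 grid), PE[1][1]:
  cycle 0: PE[1][1] → acc 0, east 0, south 0
  cycle 1: PE[1][1] → acc 0, east 0, south 0
  cycle 2: PE[1][1] → acc 64, east 6, south 64
  cycle 3: PE[1][1] → acc 25, east 5, south 25
  cycle 4: PE[1][1] → acc 81, east 9, south 81
OS (3×3 grid), PE[1][1]:
  cycle 0: PE[1][1] → acc 0, east 0, south 0
  cycle 1: PE[1][1] → acc 0, east 0, south 0
  cycle 2: PE[1][1] → acc 5, east 1, south 5
  cycle 3: PE[1][1] → acc 25, east 5, south 4
  cycle 4: PE[1][1] → acc 25, east 0, south 0
RS (3×2 grid), PE[1][1]:
  cycle 0: PE[1][1] → acc 0, east 0, south 0
  cycle 1: PE[1][1] → acc 0, east 0, south 0
  cycle 2: PE[1][1] → acc 17, east 17, south 3
  cycle 3: PE[1][1] → acc 25, east 25, south 4
  cycle 4: PE[1][1] → acc 6, east 6, south 1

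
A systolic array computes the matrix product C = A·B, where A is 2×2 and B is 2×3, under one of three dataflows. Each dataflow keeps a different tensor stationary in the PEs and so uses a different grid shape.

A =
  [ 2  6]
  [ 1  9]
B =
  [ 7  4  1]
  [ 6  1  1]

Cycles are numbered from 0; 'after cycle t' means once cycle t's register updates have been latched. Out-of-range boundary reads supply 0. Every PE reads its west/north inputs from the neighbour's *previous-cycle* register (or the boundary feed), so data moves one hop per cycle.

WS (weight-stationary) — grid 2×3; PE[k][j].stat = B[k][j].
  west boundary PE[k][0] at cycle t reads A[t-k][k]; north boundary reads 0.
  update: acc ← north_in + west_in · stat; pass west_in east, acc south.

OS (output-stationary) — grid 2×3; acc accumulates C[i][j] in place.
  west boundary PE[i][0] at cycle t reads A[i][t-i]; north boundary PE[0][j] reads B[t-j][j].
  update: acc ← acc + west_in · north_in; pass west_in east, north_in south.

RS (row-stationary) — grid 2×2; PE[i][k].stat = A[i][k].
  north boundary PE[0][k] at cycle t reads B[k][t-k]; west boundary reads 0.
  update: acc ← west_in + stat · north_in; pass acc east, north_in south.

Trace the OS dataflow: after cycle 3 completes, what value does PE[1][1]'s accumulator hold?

OS on a 2×3 grid — tracing PE[1][1] and its feeders:
  after 0 — PE[0][1] acc=0, pass-E 0, pass-S 0
  after 0 — PE[1][0] acc=0, pass-E 0, pass-S 0
  after 0 — PE[1][1] acc=0, pass-E 0, pass-S 0
  after 1 — PE[0][1] acc=8, pass-E 2, pass-S 4
  after 1 — PE[1][0] acc=7, pass-E 1, pass-S 7
  after 1 — PE[1][1] acc=0, pass-E 0, pass-S 0
  after 2 — PE[0][1] acc=14, pass-E 6, pass-S 1
  after 2 — PE[1][0] acc=61, pass-E 9, pass-S 6
  after 2 — PE[1][1] acc=4, pass-E 1, pass-S 4
  after 3 — PE[0][1] acc=14, pass-E 0, pass-S 0
  after 3 — PE[1][0] acc=61, pass-E 0, pass-S 0
  after 3 — PE[1][1] acc=13, pass-E 9, pass-S 1

PE[1][1].acc = 13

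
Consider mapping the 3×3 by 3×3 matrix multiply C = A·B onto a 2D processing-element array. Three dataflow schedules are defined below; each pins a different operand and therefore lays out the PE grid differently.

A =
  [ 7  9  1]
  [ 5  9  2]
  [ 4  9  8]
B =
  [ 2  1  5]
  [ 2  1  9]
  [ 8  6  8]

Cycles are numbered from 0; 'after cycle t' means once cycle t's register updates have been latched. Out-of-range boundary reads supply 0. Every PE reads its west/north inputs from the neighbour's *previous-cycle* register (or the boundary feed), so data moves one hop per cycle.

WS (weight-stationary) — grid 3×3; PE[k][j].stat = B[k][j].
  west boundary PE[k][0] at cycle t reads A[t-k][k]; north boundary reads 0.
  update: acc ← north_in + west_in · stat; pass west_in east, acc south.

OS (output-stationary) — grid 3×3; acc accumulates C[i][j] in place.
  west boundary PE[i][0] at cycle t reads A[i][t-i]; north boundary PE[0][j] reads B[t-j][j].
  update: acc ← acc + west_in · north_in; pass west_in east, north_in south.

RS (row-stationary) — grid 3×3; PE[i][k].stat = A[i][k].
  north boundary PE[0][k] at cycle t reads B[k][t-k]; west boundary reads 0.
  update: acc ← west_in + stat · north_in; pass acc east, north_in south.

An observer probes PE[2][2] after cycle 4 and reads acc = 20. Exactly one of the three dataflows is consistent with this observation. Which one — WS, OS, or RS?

dataflow = OS

— WS: 3×3; PE[2][2] trace:
  t=0 PE[2][2]: acc=0 h=0 v=0
  t=1 PE[2][2]: acc=0 h=0 v=0
  t=2 PE[2][2]: acc=0 h=0 v=0
  t=3 PE[2][2]: acc=0 h=0 v=0
  t=4 PE[2][2]: acc=124 h=1 v=124
— OS: 3×3; PE[2][2] trace:
  t=0 PE[2][2]: acc=0 h=0 v=0
  t=1 PE[2][2]: acc=0 h=0 v=0
  t=2 PE[2][2]: acc=0 h=0 v=0
  t=3 PE[2][2]: acc=0 h=0 v=0
  t=4 PE[2][2]: acc=20 h=4 v=5
— RS: 3×3; PE[2][2] trace:
  t=0 PE[2][2]: acc=0 h=0 v=0
  t=1 PE[2][2]: acc=0 h=0 v=0
  t=2 PE[2][2]: acc=0 h=0 v=0
  t=3 PE[2][2]: acc=0 h=0 v=0
  t=4 PE[2][2]: acc=90 h=90 v=8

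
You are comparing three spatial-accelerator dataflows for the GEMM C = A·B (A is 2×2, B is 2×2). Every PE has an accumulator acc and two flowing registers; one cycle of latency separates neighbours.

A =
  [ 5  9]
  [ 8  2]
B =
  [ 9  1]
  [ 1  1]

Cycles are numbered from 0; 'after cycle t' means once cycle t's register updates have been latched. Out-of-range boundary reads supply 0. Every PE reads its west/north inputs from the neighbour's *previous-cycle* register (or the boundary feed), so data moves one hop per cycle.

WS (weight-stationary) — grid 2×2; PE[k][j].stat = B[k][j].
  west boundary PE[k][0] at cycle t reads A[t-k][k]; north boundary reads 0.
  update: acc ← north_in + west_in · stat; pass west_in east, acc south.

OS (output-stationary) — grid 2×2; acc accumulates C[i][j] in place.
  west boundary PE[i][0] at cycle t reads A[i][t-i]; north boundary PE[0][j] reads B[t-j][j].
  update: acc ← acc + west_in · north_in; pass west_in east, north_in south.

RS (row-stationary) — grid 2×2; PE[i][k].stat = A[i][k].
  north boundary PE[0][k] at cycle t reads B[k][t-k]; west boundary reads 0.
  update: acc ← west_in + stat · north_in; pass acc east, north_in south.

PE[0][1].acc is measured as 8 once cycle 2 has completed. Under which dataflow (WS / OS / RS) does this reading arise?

dataflow = WS

WS (2×2 grid), PE[0][1]:
  [0] (0,1) acc=0 (h:0 v:0)
  [1] (0,1) acc=5 (h:5 v:5)
  [2] (0,1) acc=8 (h:8 v:8)
OS (2×2 grid), PE[0][1]:
  [0] (0,1) acc=0 (h:0 v:0)
  [1] (0,1) acc=5 (h:5 v:1)
  [2] (0,1) acc=14 (h:9 v:1)
RS (2×2 grid), PE[0][1]:
  [0] (0,1) acc=0 (h:0 v:0)
  [1] (0,1) acc=54 (h:54 v:1)
  [2] (0,1) acc=14 (h:14 v:1)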